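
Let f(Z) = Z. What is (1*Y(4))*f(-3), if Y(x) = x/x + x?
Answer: -15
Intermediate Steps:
Y(x) = 1 + x
(1*Y(4))*f(-3) = (1*(1 + 4))*(-3) = (1*5)*(-3) = 5*(-3) = -15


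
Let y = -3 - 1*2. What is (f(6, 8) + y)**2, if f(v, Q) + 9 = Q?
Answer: 36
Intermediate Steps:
f(v, Q) = -9 + Q
y = -5 (y = -3 - 2 = -5)
(f(6, 8) + y)**2 = ((-9 + 8) - 5)**2 = (-1 - 5)**2 = (-6)**2 = 36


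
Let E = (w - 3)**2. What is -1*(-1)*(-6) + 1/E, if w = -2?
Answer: -149/25 ≈ -5.9600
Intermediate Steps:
E = 25 (E = (-2 - 3)**2 = (-5)**2 = 25)
-1*(-1)*(-6) + 1/E = -1*(-1)*(-6) + 1/25 = 1*(-6) + 1/25 = -6 + 1/25 = -149/25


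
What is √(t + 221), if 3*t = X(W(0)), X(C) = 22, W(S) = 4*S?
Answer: √2055/3 ≈ 15.111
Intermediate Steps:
t = 22/3 (t = (⅓)*22 = 22/3 ≈ 7.3333)
√(t + 221) = √(22/3 + 221) = √(685/3) = √2055/3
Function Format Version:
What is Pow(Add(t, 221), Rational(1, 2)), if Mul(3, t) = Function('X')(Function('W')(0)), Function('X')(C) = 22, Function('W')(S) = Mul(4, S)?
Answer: Mul(Rational(1, 3), Pow(2055, Rational(1, 2))) ≈ 15.111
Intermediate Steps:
t = Rational(22, 3) (t = Mul(Rational(1, 3), 22) = Rational(22, 3) ≈ 7.3333)
Pow(Add(t, 221), Rational(1, 2)) = Pow(Add(Rational(22, 3), 221), Rational(1, 2)) = Pow(Rational(685, 3), Rational(1, 2)) = Mul(Rational(1, 3), Pow(2055, Rational(1, 2)))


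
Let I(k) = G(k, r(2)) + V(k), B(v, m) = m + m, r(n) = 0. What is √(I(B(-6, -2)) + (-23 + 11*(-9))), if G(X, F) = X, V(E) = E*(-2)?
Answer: I*√118 ≈ 10.863*I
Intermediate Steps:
B(v, m) = 2*m
V(E) = -2*E
I(k) = -k (I(k) = k - 2*k = -k)
√(I(B(-6, -2)) + (-23 + 11*(-9))) = √(-2*(-2) + (-23 + 11*(-9))) = √(-1*(-4) + (-23 - 99)) = √(4 - 122) = √(-118) = I*√118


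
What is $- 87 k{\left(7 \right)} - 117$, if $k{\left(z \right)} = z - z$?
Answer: $-117$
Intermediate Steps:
$k{\left(z \right)} = 0$
$- 87 k{\left(7 \right)} - 117 = \left(-87\right) 0 - 117 = 0 - 117 = -117$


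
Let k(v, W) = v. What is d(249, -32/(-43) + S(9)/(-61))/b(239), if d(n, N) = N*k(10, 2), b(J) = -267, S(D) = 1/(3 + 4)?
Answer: -136210/4902387 ≈ -0.027784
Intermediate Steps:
S(D) = 1/7
d(n, N) = 10*N (d(n, N) = N*10 = 10*N)
d(249, -32/(-43) + S(9)/(-61))/b(239) = (10*(-32/(-43) + (1/7)/(-61)))/(-267) = (10*(-32*(-1/43) + (1/7)*(-1/61)))*(-1/267) = (10*(32/43 - 1/427))*(-1/267) = (10*(13621/18361))*(-1/267) = (136210/18361)*(-1/267) = -136210/4902387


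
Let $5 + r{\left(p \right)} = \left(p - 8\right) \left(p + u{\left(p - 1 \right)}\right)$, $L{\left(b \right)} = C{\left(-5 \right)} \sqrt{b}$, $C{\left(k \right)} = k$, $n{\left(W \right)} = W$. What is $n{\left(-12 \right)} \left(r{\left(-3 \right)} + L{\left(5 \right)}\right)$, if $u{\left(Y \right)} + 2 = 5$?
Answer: $60 + 60 \sqrt{5} \approx 194.16$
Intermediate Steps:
$u{\left(Y \right)} = 3$ ($u{\left(Y \right)} = -2 + 5 = 3$)
$L{\left(b \right)} = - 5 \sqrt{b}$
$r{\left(p \right)} = -5 + \left(-8 + p\right) \left(3 + p\right)$ ($r{\left(p \right)} = -5 + \left(p - 8\right) \left(p + 3\right) = -5 + \left(-8 + p\right) \left(3 + p\right)$)
$n{\left(-12 \right)} \left(r{\left(-3 \right)} + L{\left(5 \right)}\right) = - 12 \left(\left(-29 + \left(-3\right)^{2} - -15\right) - 5 \sqrt{5}\right) = - 12 \left(\left(-29 + 9 + 15\right) - 5 \sqrt{5}\right) = - 12 \left(-5 - 5 \sqrt{5}\right) = 60 + 60 \sqrt{5}$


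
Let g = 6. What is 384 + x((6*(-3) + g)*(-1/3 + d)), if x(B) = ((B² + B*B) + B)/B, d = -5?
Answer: 513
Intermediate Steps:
x(B) = (B + 2*B²)/B (x(B) = ((B² + B²) + B)/B = (2*B² + B)/B = (B + 2*B²)/B)
384 + x((6*(-3) + g)*(-1/3 + d)) = 384 + (1 + 2*((6*(-3) + 6)*(-1/3 - 5))) = 384 + (1 + 2*((-18 + 6)*(-1*⅓ - 5))) = 384 + (1 + 2*(-12*(-⅓ - 5))) = 384 + (1 + 2*(-12*(-16/3))) = 384 + (1 + 2*64) = 384 + (1 + 128) = 384 + 129 = 513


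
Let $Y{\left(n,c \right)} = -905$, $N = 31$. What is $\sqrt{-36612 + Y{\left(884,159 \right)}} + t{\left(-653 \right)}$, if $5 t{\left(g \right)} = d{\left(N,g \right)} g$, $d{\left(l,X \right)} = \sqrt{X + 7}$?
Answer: $i \left(\sqrt{37517} - \frac{653 \sqrt{646}}{5}\right) \approx - 3125.7 i$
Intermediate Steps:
$d{\left(l,X \right)} = \sqrt{7 + X}$
$t{\left(g \right)} = \frac{g \sqrt{7 + g}}{5}$ ($t{\left(g \right)} = \frac{\sqrt{7 + g} g}{5} = \frac{g \sqrt{7 + g}}{5}$)
$\sqrt{-36612 + Y{\left(884,159 \right)}} + t{\left(-653 \right)} = \sqrt{-36612 - 905} + \frac{1}{5} \left(-653\right) \sqrt{7 - 653} = \sqrt{-37517} + \frac{1}{5} \left(-653\right) \sqrt{-646} = i \sqrt{37517} + \frac{1}{5} \left(-653\right) i \sqrt{646} = i \sqrt{37517} - \frac{653 i \sqrt{646}}{5}$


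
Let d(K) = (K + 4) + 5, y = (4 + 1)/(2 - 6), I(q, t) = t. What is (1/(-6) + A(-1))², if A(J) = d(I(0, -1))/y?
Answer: 38809/900 ≈ 43.121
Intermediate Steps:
y = -5/4 (y = 5/(-4) = 5*(-¼) = -5/4 ≈ -1.2500)
d(K) = 9 + K (d(K) = (4 + K) + 5 = 9 + K)
A(J) = -32/5 (A(J) = (9 - 1)/(-5/4) = 8*(-⅘) = -32/5)
(1/(-6) + A(-1))² = (1/(-6) - 32/5)² = (-⅙ - 32/5)² = (-197/30)² = 38809/900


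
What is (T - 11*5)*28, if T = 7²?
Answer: -168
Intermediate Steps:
T = 49
(T - 11*5)*28 = (49 - 11*5)*28 = (49 - 55)*28 = -6*28 = -168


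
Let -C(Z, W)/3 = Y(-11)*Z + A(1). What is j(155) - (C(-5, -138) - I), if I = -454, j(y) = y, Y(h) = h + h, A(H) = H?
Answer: 34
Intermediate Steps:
Y(h) = 2*h
C(Z, W) = -3 + 66*Z (C(Z, W) = -3*((2*(-11))*Z + 1) = -3*(-22*Z + 1) = -3*(1 - 22*Z) = -3 + 66*Z)
j(155) - (C(-5, -138) - I) = 155 - ((-3 + 66*(-5)) - 1*(-454)) = 155 - ((-3 - 330) + 454) = 155 - (-333 + 454) = 155 - 1*121 = 155 - 121 = 34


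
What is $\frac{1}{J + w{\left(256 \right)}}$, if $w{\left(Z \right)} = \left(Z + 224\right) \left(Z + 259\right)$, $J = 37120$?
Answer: $\frac{1}{284320} \approx 3.5172 \cdot 10^{-6}$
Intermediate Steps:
$w{\left(Z \right)} = \left(224 + Z\right) \left(259 + Z\right)$
$\frac{1}{J + w{\left(256 \right)}} = \frac{1}{37120 + \left(58016 + 256^{2} + 483 \cdot 256\right)} = \frac{1}{37120 + \left(58016 + 65536 + 123648\right)} = \frac{1}{37120 + 247200} = \frac{1}{284320}$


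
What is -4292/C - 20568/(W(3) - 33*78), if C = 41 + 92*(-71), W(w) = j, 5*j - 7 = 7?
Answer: 90339049/10431037 ≈ 8.6606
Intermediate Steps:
j = 14/5 (j = 7/5 + (1/5)*7 = 7/5 + 7/5 = 14/5 ≈ 2.8000)
W(w) = 14/5
C = -6491 (C = 41 - 6532 = -6491)
-4292/C - 20568/(W(3) - 33*78) = -4292/(-6491) - 20568/(14/5 - 33*78) = -4292*(-1/6491) - 20568/(14/5 - 2574) = 4292/6491 - 20568/(-12856/5) = 4292/6491 - 20568*(-5/12856) = 4292/6491 + 12855/1607 = 90339049/10431037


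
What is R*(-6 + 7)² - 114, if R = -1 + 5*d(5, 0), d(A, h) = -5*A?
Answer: -240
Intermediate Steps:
R = -126 (R = -1 + 5*(-5*5) = -1 + 5*(-25) = -1 - 125 = -126)
R*(-6 + 7)² - 114 = -126*(-6 + 7)² - 114 = -126*1² - 114 = -126*1 - 114 = -126 - 114 = -240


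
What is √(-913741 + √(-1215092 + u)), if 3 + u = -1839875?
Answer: √(-913741 + I*√3054970) ≈ 0.914 + 955.9*I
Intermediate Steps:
u = -1839878 (u = -3 - 1839875 = -1839878)
√(-913741 + √(-1215092 + u)) = √(-913741 + √(-1215092 - 1839878)) = √(-913741 + √(-3054970)) = √(-913741 + I*√3054970)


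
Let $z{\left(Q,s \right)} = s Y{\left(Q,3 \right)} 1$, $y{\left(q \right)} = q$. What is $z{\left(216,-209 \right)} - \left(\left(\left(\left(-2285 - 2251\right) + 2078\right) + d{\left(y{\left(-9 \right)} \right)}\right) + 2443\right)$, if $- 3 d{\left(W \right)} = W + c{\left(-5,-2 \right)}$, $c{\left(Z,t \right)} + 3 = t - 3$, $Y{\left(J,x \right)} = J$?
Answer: $- \frac{135404}{3} \approx -45135.0$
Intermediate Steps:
$c{\left(Z,t \right)} = -6 + t$ ($c{\left(Z,t \right)} = -3 + \left(t - 3\right) = -3 + \left(-3 + t\right) = -6 + t$)
$d{\left(W \right)} = \frac{8}{3} - \frac{W}{3}$ ($d{\left(W \right)} = - \frac{W - 8}{3} = - \frac{-8 + W}{3} = \frac{8}{3} - \frac{W}{3}$)
$z{\left(Q,s \right)} = Q s$ ($z{\left(Q,s \right)} = s Q 1 = Q s 1 = Q s$)
$z{\left(216,-209 \right)} - \left(\left(\left(\left(-2285 - 2251\right) + 2078\right) + d{\left(y{\left(-9 \right)} \right)}\right) + 2443\right) = 216 \left(-209\right) - \left(\left(\left(\left(-2285 - 2251\right) + 2078\right) + \left(\frac{8}{3} - -3\right)\right) + 2443\right) = -45144 - \left(\left(\left(-4536 + 2078\right) + \left(\frac{8}{3} + 3\right)\right) + 2443\right) = -45144 - \left(\left(-2458 + \frac{17}{3}\right) + 2443\right) = -45144 - \left(- \frac{7357}{3} + 2443\right) = -45144 - - \frac{28}{3} = -45144 + \frac{28}{3} = - \frac{135404}{3}$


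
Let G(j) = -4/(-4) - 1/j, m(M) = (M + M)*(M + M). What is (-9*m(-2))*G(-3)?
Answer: -192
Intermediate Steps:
m(M) = 4*M**2 (m(M) = (2*M)*(2*M) = 4*M**2)
G(j) = 1 - 1/j (G(j) = -4*(-1/4) - 1/j = 1 - 1/j)
(-9*m(-2))*G(-3) = (-36*(-2)**2)*((-1 - 3)/(-3)) = (-36*4)*(-1/3*(-4)) = -9*16*(4/3) = -144*4/3 = -192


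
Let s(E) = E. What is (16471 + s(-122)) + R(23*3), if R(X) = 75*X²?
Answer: 373424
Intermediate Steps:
(16471 + s(-122)) + R(23*3) = (16471 - 122) + 75*(23*3)² = 16349 + 75*69² = 16349 + 75*4761 = 16349 + 357075 = 373424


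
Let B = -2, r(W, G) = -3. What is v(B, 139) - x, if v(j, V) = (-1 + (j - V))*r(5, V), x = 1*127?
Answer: 299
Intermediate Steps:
x = 127
v(j, V) = 3 - 3*j + 3*V (v(j, V) = (-1 + (j - V))*(-3) = (-1 + j - V)*(-3) = 3 - 3*j + 3*V)
v(B, 139) - x = (3 - 3*(-2) + 3*139) - 1*127 = (3 + 6 + 417) - 127 = 426 - 127 = 299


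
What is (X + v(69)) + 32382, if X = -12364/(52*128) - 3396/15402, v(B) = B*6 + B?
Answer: 140373576699/4271488 ≈ 32863.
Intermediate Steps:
v(B) = 7*B (v(B) = 6*B + B = 7*B)
X = -8876421/4271488 (X = -12364/6656 - 3396*1/15402 = -12364*1/6656 - 566/2567 = -3091/1664 - 566/2567 = -8876421/4271488 ≈ -2.0781)
(X + v(69)) + 32382 = (-8876421/4271488 + 7*69) + 32382 = (-8876421/4271488 + 483) + 32382 = 2054252283/4271488 + 32382 = 140373576699/4271488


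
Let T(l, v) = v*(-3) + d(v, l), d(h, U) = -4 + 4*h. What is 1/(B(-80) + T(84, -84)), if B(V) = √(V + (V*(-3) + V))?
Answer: -11/958 - √5/1916 ≈ -0.012649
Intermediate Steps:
T(l, v) = -4 + v (T(l, v) = v*(-3) + (-4 + 4*v) = -3*v + (-4 + 4*v) = -4 + v)
B(V) = √(-V) (B(V) = √(V + (-3*V + V)) = √(V - 2*V) = √(-V))
1/(B(-80) + T(84, -84)) = 1/(√(-1*(-80)) + (-4 - 84)) = 1/(√80 - 88) = 1/(4*√5 - 88) = 1/(-88 + 4*√5)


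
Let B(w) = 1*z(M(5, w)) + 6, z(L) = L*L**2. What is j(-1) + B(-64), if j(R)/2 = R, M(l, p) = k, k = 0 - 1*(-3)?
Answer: 31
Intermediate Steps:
k = 3 (k = 0 + 3 = 3)
M(l, p) = 3
j(R) = 2*R
z(L) = L**3
B(w) = 33 (B(w) = 1*3**3 + 6 = 1*27 + 6 = 27 + 6 = 33)
j(-1) + B(-64) = 2*(-1) + 33 = -2 + 33 = 31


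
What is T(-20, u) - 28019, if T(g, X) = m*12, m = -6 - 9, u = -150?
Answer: -28199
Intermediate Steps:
m = -15
T(g, X) = -180 (T(g, X) = -15*12 = -180)
T(-20, u) - 28019 = -180 - 28019 = -28199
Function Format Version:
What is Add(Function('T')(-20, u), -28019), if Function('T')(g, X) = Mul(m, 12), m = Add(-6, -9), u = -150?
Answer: -28199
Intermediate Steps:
m = -15
Function('T')(g, X) = -180 (Function('T')(g, X) = Mul(-15, 12) = -180)
Add(Function('T')(-20, u), -28019) = Add(-180, -28019) = -28199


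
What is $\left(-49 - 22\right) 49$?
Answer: $-3479$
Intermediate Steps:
$\left(-49 - 22\right) 49 = \left(-71\right) 49 = -3479$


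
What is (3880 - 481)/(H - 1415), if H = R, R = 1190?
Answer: -1133/75 ≈ -15.107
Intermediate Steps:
H = 1190
(3880 - 481)/(H - 1415) = (3880 - 481)/(1190 - 1415) = 3399/(-225) = 3399*(-1/225) = -1133/75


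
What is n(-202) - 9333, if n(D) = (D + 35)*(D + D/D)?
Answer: 24234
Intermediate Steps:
n(D) = (1 + D)*(35 + D) (n(D) = (35 + D)*(D + 1) = (35 + D)*(1 + D) = (1 + D)*(35 + D))
n(-202) - 9333 = (35 + (-202)² + 36*(-202)) - 9333 = (35 + 40804 - 7272) - 9333 = 33567 - 9333 = 24234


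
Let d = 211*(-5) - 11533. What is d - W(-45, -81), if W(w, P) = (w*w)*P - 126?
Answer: 151563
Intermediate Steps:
W(w, P) = -126 + P*w**2 (W(w, P) = w**2*P - 126 = P*w**2 - 126 = -126 + P*w**2)
d = -12588 (d = -1055 - 11533 = -12588)
d - W(-45, -81) = -12588 - (-126 - 81*(-45)**2) = -12588 - (-126 - 81*2025) = -12588 - (-126 - 164025) = -12588 - 1*(-164151) = -12588 + 164151 = 151563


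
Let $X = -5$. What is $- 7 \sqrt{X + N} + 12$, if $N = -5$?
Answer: $12 - 7 i \sqrt{10} \approx 12.0 - 22.136 i$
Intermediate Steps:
$- 7 \sqrt{X + N} + 12 = - 7 \sqrt{-5 - 5} + 12 = - 7 \sqrt{-10} + 12 = - 7 i \sqrt{10} + 12 = 12 - 7 i \sqrt{10}$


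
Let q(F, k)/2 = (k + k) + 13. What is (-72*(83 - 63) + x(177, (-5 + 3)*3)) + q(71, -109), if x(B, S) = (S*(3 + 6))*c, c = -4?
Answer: -1634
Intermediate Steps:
x(B, S) = -36*S (x(B, S) = (S*(3 + 6))*(-4) = (S*9)*(-4) = (9*S)*(-4) = -36*S)
q(F, k) = 26 + 4*k (q(F, k) = 2*((k + k) + 13) = 2*(2*k + 13) = 2*(13 + 2*k) = 26 + 4*k)
(-72*(83 - 63) + x(177, (-5 + 3)*3)) + q(71, -109) = (-72*(83 - 63) - 36*(-5 + 3)*3) + (26 + 4*(-109)) = (-72*20 - (-72)*3) + (26 - 436) = (-1440 - 36*(-6)) - 410 = (-1440 + 216) - 410 = -1224 - 410 = -1634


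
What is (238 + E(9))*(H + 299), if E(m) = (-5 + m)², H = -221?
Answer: 19812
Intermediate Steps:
(238 + E(9))*(H + 299) = (238 + (-5 + 9)²)*(-221 + 299) = (238 + 4²)*78 = (238 + 16)*78 = 254*78 = 19812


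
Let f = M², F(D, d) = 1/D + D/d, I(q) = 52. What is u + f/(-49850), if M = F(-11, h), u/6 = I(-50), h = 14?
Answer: 14754386919/47289704 ≈ 312.00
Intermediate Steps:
F(D, d) = 1/D + D/d
u = 312 (u = 6*52 = 312)
M = -135/154 (M = 1/(-11) - 11/14 = -1/11 - 11*1/14 = -1/11 - 11/14 = -135/154 ≈ -0.87662)
f = 18225/23716 (f = (-135/154)² = 18225/23716 ≈ 0.76847)
u + f/(-49850) = 312 + (18225/23716)/(-49850) = 312 + (18225/23716)*(-1/49850) = 312 - 729/47289704 = 14754386919/47289704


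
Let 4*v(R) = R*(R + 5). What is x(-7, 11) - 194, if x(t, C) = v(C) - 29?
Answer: -179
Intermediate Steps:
v(R) = R*(5 + R)/4 (v(R) = (R*(R + 5))/4 = (R*(5 + R))/4 = R*(5 + R)/4)
x(t, C) = -29 + C*(5 + C)/4 (x(t, C) = C*(5 + C)/4 - 29 = -29 + C*(5 + C)/4)
x(-7, 11) - 194 = (-29 + (¼)*11*(5 + 11)) - 194 = (-29 + (¼)*11*16) - 194 = (-29 + 44) - 194 = 15 - 194 = -179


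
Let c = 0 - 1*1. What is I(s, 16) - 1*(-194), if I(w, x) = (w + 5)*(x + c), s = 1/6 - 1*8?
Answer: 303/2 ≈ 151.50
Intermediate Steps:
s = -47/6 (s = ⅙ - 8 = -47/6 ≈ -7.8333)
c = -1 (c = 0 - 1 = -1)
I(w, x) = (-1 + x)*(5 + w) (I(w, x) = (w + 5)*(x - 1) = (5 + w)*(-1 + x) = (-1 + x)*(5 + w))
I(s, 16) - 1*(-194) = (-5 - 1*(-47/6) + 5*16 - 47/6*16) - 1*(-194) = (-5 + 47/6 + 80 - 376/3) + 194 = -85/2 + 194 = 303/2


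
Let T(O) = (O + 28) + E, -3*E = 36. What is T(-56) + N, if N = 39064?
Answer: 39024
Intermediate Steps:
E = -12 (E = -⅓*36 = -12)
T(O) = 16 + O (T(O) = (O + 28) - 12 = (28 + O) - 12 = 16 + O)
T(-56) + N = (16 - 56) + 39064 = -40 + 39064 = 39024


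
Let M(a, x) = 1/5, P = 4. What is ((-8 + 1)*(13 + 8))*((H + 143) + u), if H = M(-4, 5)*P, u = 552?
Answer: -511413/5 ≈ -1.0228e+5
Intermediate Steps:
M(a, x) = ⅕
H = ⅘ (H = (⅕)*4 = ⅘ ≈ 0.80000)
((-8 + 1)*(13 + 8))*((H + 143) + u) = ((-8 + 1)*(13 + 8))*((⅘ + 143) + 552) = (-7*21)*(719/5 + 552) = -147*3479/5 = -511413/5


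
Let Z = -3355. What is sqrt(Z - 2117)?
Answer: 12*I*sqrt(38) ≈ 73.973*I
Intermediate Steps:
sqrt(Z - 2117) = sqrt(-3355 - 2117) = sqrt(-5472) = 12*I*sqrt(38)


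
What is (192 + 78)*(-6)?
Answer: -1620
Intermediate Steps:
(192 + 78)*(-6) = 270*(-6) = -1620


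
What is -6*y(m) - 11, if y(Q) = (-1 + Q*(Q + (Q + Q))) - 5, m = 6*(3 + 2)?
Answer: -16175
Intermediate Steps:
m = 30 (m = 6*5 = 30)
y(Q) = -6 + 3*Q² (y(Q) = (-1 + Q*(Q + 2*Q)) - 5 = (-1 + Q*(3*Q)) - 5 = (-1 + 3*Q²) - 5 = -6 + 3*Q²)
-6*y(m) - 11 = -6*(-6 + 3*30²) - 11 = -6*(-6 + 3*900) - 11 = -6*(-6 + 2700) - 11 = -6*2694 - 11 = -16164 - 11 = -16175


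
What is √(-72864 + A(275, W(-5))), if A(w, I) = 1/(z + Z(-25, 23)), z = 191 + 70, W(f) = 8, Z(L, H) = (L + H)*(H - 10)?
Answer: 59*I*√1155965/235 ≈ 269.93*I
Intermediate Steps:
Z(L, H) = (-10 + H)*(H + L) (Z(L, H) = (H + L)*(-10 + H) = (-10 + H)*(H + L))
z = 261
A(w, I) = 1/235 (A(w, I) = 1/(261 + (23² - 10*23 - 10*(-25) + 23*(-25))) = 1/(261 + (529 - 230 + 250 - 575)) = 1/(261 - 26) = 1/235)
√(-72864 + A(275, W(-5))) = √(-72864 + 1/235) = √(-17123039/235) = 59*I*√1155965/235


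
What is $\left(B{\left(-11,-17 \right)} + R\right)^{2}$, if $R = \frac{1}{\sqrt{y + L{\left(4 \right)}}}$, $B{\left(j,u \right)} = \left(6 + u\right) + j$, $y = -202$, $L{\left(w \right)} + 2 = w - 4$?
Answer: $\frac{\left(2244 + i \sqrt{51}\right)^{2}}{10404} \approx 484.0 + 3.0806 i$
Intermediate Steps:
$L{\left(w \right)} = -6 + w$ ($L{\left(w \right)} = -2 + \left(w - 4\right) = -2 + \left(-4 + w\right) = -6 + w$)
$B{\left(j,u \right)} = 6 + j + u$
$R = - \frac{i \sqrt{51}}{102}$ ($R = \frac{1}{\sqrt{-202 + \left(-6 + 4\right)}} = \frac{1}{\sqrt{-202 - 2}} = \frac{1}{\sqrt{-204}} = \frac{1}{2 i \sqrt{51}} = - \frac{i \sqrt{51}}{102} \approx - 0.070014 i$)
$\left(B{\left(-11,-17 \right)} + R\right)^{2} = \left(\left(6 - 11 - 17\right) - \frac{i \sqrt{51}}{102}\right)^{2} = \left(-22 - \frac{i \sqrt{51}}{102}\right)^{2}$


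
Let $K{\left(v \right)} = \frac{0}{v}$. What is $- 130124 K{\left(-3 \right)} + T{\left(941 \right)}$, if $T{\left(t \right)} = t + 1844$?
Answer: $2785$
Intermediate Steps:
$T{\left(t \right)} = 1844 + t$
$K{\left(v \right)} = 0$
$- 130124 K{\left(-3 \right)} + T{\left(941 \right)} = \left(-130124\right) 0 + \left(1844 + 941\right) = 0 + 2785 = 2785$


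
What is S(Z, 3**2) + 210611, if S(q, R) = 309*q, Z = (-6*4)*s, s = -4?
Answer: 240275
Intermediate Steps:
Z = 96 (Z = -6*4*(-4) = -24*(-4) = 96)
S(Z, 3**2) + 210611 = 309*96 + 210611 = 29664 + 210611 = 240275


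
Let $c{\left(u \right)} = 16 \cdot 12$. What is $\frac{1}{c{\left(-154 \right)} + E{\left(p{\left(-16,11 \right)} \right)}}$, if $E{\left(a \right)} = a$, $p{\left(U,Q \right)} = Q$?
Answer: $\frac{1}{203} \approx 0.0049261$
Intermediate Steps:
$c{\left(u \right)} = 192$
$\frac{1}{c{\left(-154 \right)} + E{\left(p{\left(-16,11 \right)} \right)}} = \frac{1}{192 + 11} = \frac{1}{203}$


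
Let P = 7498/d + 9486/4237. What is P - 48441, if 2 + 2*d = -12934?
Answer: -663745974767/13702458 ≈ -48440.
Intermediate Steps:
d = -6468 (d = -1 + (½)*(-12934) = -1 - 6467 = -6468)
P = 14793211/13702458 (P = 7498/(-6468) + 9486/4237 = 7498*(-1/6468) + 9486*(1/4237) = -3749/3234 + 9486/4237 = 14793211/13702458 ≈ 1.0796)
P - 48441 = 14793211/13702458 - 48441 = -663745974767/13702458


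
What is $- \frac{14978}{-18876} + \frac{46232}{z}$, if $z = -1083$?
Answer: $- \frac{47580781}{1135706} \approx -41.895$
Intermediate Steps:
$- \frac{14978}{-18876} + \frac{46232}{z} = - \frac{14978}{-18876} + \frac{46232}{-1083} = \left(-14978\right) \left(- \frac{1}{18876}\right) + 46232 \left(- \frac{1}{1083}\right) = \frac{7489}{9438} - \frac{46232}{1083} = - \frac{47580781}{1135706}$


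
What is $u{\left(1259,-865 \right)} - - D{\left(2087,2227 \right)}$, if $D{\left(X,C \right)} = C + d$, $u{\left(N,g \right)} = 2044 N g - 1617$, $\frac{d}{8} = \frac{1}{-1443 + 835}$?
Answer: $- \frac{169175006681}{76} \approx -2.226 \cdot 10^{9}$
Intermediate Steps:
$d = - \frac{1}{76}$ ($d = \frac{8}{-1443 + 835} = \frac{8}{-608} = 8 \left(- \frac{1}{608}\right) = - \frac{1}{76} \approx -0.013158$)
$u{\left(N,g \right)} = -1617 + 2044 N g$ ($u{\left(N,g \right)} = 2044 N g - 1617 = -1617 + 2044 N g$)
$D{\left(X,C \right)} = - \frac{1}{76} + C$ ($D{\left(X,C \right)} = C - \frac{1}{76} = - \frac{1}{76} + C$)
$u{\left(1259,-865 \right)} - - D{\left(2087,2227 \right)} = \left(-1617 + 2044 \cdot 1259 \left(-865\right)\right) - - (- \frac{1}{76} + 2227) = \left(-1617 - 2225987540\right) - \left(-1\right) \frac{169251}{76} = -2225989157 - - \frac{169251}{76} = -2225989157 + \frac{169251}{76} = - \frac{169175006681}{76}$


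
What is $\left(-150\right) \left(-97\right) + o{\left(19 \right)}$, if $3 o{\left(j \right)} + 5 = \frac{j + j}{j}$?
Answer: $14549$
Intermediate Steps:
$o{\left(j \right)} = -1$ ($o{\left(j \right)} = - \frac{5}{3} + \frac{\left(j + j\right) \frac{1}{j}}{3} = - \frac{5}{3} + \frac{2 j \frac{1}{j}}{3} = - \frac{5}{3} + \frac{1}{3} \cdot 2 = - \frac{5}{3} + \frac{2}{3} = -1$)
$\left(-150\right) \left(-97\right) + o{\left(19 \right)} = \left(-150\right) \left(-97\right) - 1 = 14550 - 1 = 14549$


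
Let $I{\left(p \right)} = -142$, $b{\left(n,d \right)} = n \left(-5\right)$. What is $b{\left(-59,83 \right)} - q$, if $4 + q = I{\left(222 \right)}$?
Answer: $441$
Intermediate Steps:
$b{\left(n,d \right)} = - 5 n$
$q = -146$ ($q = -4 - 142 = -146$)
$b{\left(-59,83 \right)} - q = \left(-5\right) \left(-59\right) - -146 = 295 + 146 = 441$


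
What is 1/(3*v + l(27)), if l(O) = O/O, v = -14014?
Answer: -1/42041 ≈ -2.3786e-5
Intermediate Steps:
l(O) = 1
1/(3*v + l(27)) = 1/(3*(-14014) + 1) = 1/(-42042 + 1) = 1/(-42041) = -1/42041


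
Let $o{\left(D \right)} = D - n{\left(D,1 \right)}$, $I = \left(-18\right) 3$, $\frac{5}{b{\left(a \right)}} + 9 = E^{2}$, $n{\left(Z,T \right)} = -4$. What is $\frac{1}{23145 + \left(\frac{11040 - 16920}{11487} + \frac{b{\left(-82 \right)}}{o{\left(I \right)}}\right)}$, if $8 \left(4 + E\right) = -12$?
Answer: $\frac{232475}{5380513781} \approx 4.3207 \cdot 10^{-5}$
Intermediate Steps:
$E = - \frac{11}{2}$ ($E = -4 + \frac{1}{8} \left(-12\right) = -4 - \frac{3}{2} = - \frac{11}{2} \approx -5.5$)
$b{\left(a \right)} = \frac{4}{17}$ ($b{\left(a \right)} = \frac{5}{-9 + \left(- \frac{11}{2}\right)^{2}} = \frac{5}{-9 + \frac{121}{4}} = \frac{5}{\frac{85}{4}} = 5 \cdot \frac{4}{85} = \frac{4}{17}$)
$I = -54$
$o{\left(D \right)} = 4 + D$ ($o{\left(D \right)} = D - -4 = D + 4 = 4 + D$)
$\frac{1}{23145 + \left(\frac{11040 - 16920}{11487} + \frac{b{\left(-82 \right)}}{o{\left(I \right)}}\right)} = \frac{1}{23145 + \left(\frac{11040 - 16920}{11487} + \frac{4}{17 \left(4 - 54\right)}\right)} = \frac{1}{23145 + \left(\left(-5880\right) \frac{1}{11487} + \frac{4}{17 \left(-50\right)}\right)} = \frac{1}{23145 + \left(- \frac{280}{547} + \frac{4}{17} \left(- \frac{1}{50}\right)\right)} = \frac{1}{23145 - \frac{120094}{232475}} = \frac{1}{\frac{5380513781}{232475}} = \frac{232475}{5380513781}$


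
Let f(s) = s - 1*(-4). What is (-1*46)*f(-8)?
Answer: 184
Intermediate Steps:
f(s) = 4 + s (f(s) = s + 4 = 4 + s)
(-1*46)*f(-8) = (-1*46)*(4 - 8) = -46*(-4) = 184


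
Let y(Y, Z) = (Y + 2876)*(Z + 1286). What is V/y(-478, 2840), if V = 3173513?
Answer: 3173513/9894148 ≈ 0.32075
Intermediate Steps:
y(Y, Z) = (1286 + Z)*(2876 + Y) (y(Y, Z) = (2876 + Y)*(1286 + Z) = (1286 + Z)*(2876 + Y))
V/y(-478, 2840) = 3173513/(3698536 + 1286*(-478) + 2876*2840 - 478*2840) = 3173513/(3698536 - 614708 + 8167840 - 1357520) = 3173513/9894148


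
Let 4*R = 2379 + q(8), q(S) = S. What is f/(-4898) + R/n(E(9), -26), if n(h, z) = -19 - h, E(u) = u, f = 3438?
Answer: -862613/39184 ≈ -22.014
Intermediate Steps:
R = 2387/4 (R = (2379 + 8)/4 = (¼)*2387 = 2387/4 ≈ 596.75)
f/(-4898) + R/n(E(9), -26) = 3438/(-4898) + 2387/(4*(-19 - 1*9)) = 3438*(-1/4898) + 2387/(4*(-19 - 9)) = -1719/2449 + (2387/4)/(-28) = -1719/2449 + (2387/4)*(-1/28) = -1719/2449 - 341/16 = -862613/39184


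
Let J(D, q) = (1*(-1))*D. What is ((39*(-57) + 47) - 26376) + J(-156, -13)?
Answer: -28396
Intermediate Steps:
J(D, q) = -D
((39*(-57) + 47) - 26376) + J(-156, -13) = ((39*(-57) + 47) - 26376) - 1*(-156) = ((-2223 + 47) - 26376) + 156 = (-2176 - 26376) + 156 = -28552 + 156 = -28396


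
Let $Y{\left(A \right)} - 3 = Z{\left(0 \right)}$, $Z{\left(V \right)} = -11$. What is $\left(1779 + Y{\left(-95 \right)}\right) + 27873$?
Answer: $29644$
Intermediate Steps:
$Y{\left(A \right)} = -8$ ($Y{\left(A \right)} = 3 - 11 = -8$)
$\left(1779 + Y{\left(-95 \right)}\right) + 27873 = \left(1779 - 8\right) + 27873 = 1771 + 27873 = 29644$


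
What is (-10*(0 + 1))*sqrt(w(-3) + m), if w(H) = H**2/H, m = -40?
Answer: -10*I*sqrt(43) ≈ -65.574*I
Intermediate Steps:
w(H) = H
(-10*(0 + 1))*sqrt(w(-3) + m) = (-10*(0 + 1))*sqrt(-3 - 40) = (-10*1)*sqrt(-43) = -10*I*sqrt(43)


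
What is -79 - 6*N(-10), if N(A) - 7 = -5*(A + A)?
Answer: -721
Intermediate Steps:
N(A) = 7 - 10*A (N(A) = 7 - 5*(A + A) = 7 - 10*A)
-79 - 6*N(-10) = -79 - 6*(7 - 10*(-10)) = -79 - 6*(7 + 100) = -79 - 6*107 = -79 - 642 = -721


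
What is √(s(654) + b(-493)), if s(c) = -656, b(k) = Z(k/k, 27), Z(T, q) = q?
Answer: I*√629 ≈ 25.08*I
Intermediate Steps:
b(k) = 27
√(s(654) + b(-493)) = √(-656 + 27) = √(-629) = I*√629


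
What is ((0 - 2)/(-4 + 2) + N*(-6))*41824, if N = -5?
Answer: 1296544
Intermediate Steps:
((0 - 2)/(-4 + 2) + N*(-6))*41824 = ((0 - 2)/(-4 + 2) - 5*(-6))*41824 = (-2/(-2) + 30)*41824 = (-2*(-½) + 30)*41824 = (1 + 30)*41824 = 31*41824 = 1296544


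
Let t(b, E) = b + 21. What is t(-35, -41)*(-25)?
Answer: 350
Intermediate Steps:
t(b, E) = 21 + b
t(-35, -41)*(-25) = (21 - 35)*(-25) = -14*(-25) = 350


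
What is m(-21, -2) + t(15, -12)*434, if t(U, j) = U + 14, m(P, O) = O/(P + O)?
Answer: 289480/23 ≈ 12586.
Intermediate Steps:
m(P, O) = O/(O + P)
t(U, j) = 14 + U
m(-21, -2) + t(15, -12)*434 = -2/(-2 - 21) + (14 + 15)*434 = -2/(-23) + 29*434 = -2*(-1/23) + 12586 = 2/23 + 12586 = 289480/23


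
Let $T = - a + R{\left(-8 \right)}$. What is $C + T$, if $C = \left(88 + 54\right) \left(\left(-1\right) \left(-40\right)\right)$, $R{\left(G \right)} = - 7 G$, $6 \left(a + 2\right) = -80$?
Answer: $\frac{17254}{3} \approx 5751.3$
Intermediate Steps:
$a = - \frac{46}{3}$ ($a = -2 + \frac{1}{6} \left(-80\right) = -2 - \frac{40}{3} = - \frac{46}{3} \approx -15.333$)
$C = 5680$ ($C = 142 \cdot 40 = 5680$)
$T = \frac{214}{3}$ ($T = \left(-1\right) \left(- \frac{46}{3}\right) - -56 = \frac{46}{3} + 56 = \frac{214}{3} \approx 71.333$)
$C + T = 5680 + \frac{214}{3} = \frac{17254}{3}$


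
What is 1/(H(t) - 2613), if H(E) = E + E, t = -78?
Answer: -1/2769 ≈ -0.00036114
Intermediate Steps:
H(E) = 2*E
1/(H(t) - 2613) = 1/(2*(-78) - 2613) = 1/(-156 - 2613) = 1/(-2769) = -1/2769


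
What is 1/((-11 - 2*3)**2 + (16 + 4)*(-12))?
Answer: 1/49 ≈ 0.020408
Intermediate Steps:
1/((-11 - 2*3)**2 + (16 + 4)*(-12)) = 1/((-11 - 6)**2 + 20*(-12)) = 1/((-17)**2 - 240) = 1/(289 - 240) = 1/49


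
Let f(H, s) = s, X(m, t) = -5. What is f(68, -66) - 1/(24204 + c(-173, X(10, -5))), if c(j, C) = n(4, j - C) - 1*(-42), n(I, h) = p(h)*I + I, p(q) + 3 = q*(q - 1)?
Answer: -9095197/137806 ≈ -66.000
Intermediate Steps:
p(q) = -3 + q*(-1 + q) (p(q) = -3 + q*(q - 1) = -3 + q*(-1 + q))
n(I, h) = I + I*(-3 + h² - h) (n(I, h) = (-3 + h² - h)*I + I = I*(-3 + h² - h) + I = I + I*(-3 + h² - h))
c(j, C) = 34 - 4*j + 4*C + 4*(j - C)² (c(j, C) = 4*(-2 + (j - C)² - (j - C)) - 1*(-42) = 4*(-2 + (j - C)² + (C - j)) + 42 = 4*(-2 + C + (j - C)² - j) + 42 = (-8 - 4*j + 4*C + 4*(j - C)²) + 42 = 34 - 4*j + 4*C + 4*(j - C)²)
f(68, -66) - 1/(24204 + c(-173, X(10, -5))) = -66 - 1/(24204 + (34 - 4*(-173) + 4*(-5) + 4*(-5 - 1*(-173))²)) = -66 - 1/(24204 + (34 + 692 - 20 + 4*(-5 + 173)²)) = -66 - 1/(24204 + (34 + 692 - 20 + 4*168²)) = -66 - 1/(24204 + (34 + 692 - 20 + 4*28224)) = -66 - 1/(24204 + (34 + 692 - 20 + 112896)) = -66 - 1/(24204 + 113602) = -66 - 1/137806 = -9095197/137806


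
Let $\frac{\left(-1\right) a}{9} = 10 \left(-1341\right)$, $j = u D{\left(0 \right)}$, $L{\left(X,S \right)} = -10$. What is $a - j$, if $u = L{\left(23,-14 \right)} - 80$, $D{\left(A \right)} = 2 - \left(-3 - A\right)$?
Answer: $121140$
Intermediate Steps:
$D{\left(A \right)} = 5 + A$ ($D{\left(A \right)} = 2 + \left(3 + A\right) = 5 + A$)
$u = -90$ ($u = -10 - 80 = -90$)
$j = -450$ ($j = - 90 \left(5 + 0\right) = \left(-90\right) 5 = -450$)
$a = 120690$ ($a = - 9 \cdot 10 \left(-1341\right) = \left(-9\right) \left(-13410\right) = 120690$)
$a - j = 120690 - -450 = 120690 + 450 = 121140$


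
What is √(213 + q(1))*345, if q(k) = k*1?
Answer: 345*√214 ≈ 5046.9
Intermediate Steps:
q(k) = k
√(213 + q(1))*345 = √(213 + 1)*345 = √214*345 = 345*√214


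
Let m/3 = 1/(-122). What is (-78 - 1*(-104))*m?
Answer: -39/61 ≈ -0.63934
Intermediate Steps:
m = -3/122 (m = 3/(-122) = 3*(-1/122) = -3/122 ≈ -0.024590)
(-78 - 1*(-104))*m = (-78 - 1*(-104))*(-3/122) = (-78 + 104)*(-3/122) = 26*(-3/122) = -39/61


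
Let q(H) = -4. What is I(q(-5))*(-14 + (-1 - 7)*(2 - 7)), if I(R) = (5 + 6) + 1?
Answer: 312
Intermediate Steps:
I(R) = 12 (I(R) = 11 + 1 = 12)
I(q(-5))*(-14 + (-1 - 7)*(2 - 7)) = 12*(-14 + (-1 - 7)*(2 - 7)) = 12*(-14 - 8*(-5)) = 12*(-14 + 40) = 12*26 = 312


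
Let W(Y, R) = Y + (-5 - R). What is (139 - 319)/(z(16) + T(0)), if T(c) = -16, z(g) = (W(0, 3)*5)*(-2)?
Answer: -45/16 ≈ -2.8125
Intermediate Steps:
W(Y, R) = -5 + Y - R
z(g) = 80 (z(g) = ((-5 + 0 - 1*3)*5)*(-2) = ((-5 + 0 - 3)*5)*(-2) = -8*5*(-2) = -40*(-2) = 80)
(139 - 319)/(z(16) + T(0)) = (139 - 319)/(80 - 16) = -180/64 = -180*1/64 = -45/16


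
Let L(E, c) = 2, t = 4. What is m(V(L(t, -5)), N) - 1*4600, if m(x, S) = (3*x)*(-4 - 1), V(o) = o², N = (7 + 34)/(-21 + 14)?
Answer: -4660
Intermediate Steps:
N = -41/7 (N = 41/(-7) = 41*(-⅐) = -41/7 ≈ -5.8571)
m(x, S) = -15*x (m(x, S) = (3*x)*(-5) = -15*x)
m(V(L(t, -5)), N) - 1*4600 = -15*2² - 1*4600 = -15*4 - 4600 = -60 - 4600 = -4660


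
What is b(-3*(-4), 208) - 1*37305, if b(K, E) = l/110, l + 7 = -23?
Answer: -410358/11 ≈ -37305.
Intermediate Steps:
l = -30 (l = -7 - 23 = -30)
b(K, E) = -3/11 (b(K, E) = -30/110 = -30*1/110 = -3/11)
b(-3*(-4), 208) - 1*37305 = -3/11 - 1*37305 = -3/11 - 37305 = -410358/11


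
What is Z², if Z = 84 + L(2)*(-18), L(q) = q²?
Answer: 144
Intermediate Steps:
Z = 12 (Z = 84 + 2²*(-18) = 84 + 4*(-18) = 84 - 72 = 12)
Z² = 12² = 144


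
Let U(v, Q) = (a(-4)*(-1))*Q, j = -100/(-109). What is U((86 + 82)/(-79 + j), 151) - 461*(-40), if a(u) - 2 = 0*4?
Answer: 18138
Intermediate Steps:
j = 100/109 (j = -100*(-1/109) = 100/109 ≈ 0.91743)
a(u) = 2 (a(u) = 2 + 0*4 = 2 + 0 = 2)
U(v, Q) = -2*Q (U(v, Q) = (2*(-1))*Q = -2*Q)
U((86 + 82)/(-79 + j), 151) - 461*(-40) = -2*151 - 461*(-40) = -302 + 18440 = 18138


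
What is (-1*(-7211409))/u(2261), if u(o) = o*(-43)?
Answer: -7211409/97223 ≈ -74.174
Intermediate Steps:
u(o) = -43*o
(-1*(-7211409))/u(2261) = (-1*(-7211409))/((-43*2261)) = 7211409/(-97223) = 7211409*(-1/97223) = -7211409/97223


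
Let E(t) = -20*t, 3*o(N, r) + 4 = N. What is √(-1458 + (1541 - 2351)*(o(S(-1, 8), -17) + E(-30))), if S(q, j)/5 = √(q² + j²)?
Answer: 3*√(-54042 - 150*√65) ≈ 705.17*I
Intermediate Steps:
S(q, j) = 5*√(j² + q²) (S(q, j) = 5*√(q² + j²) = 5*√(j² + q²))
o(N, r) = -4/3 + N/3
√(-1458 + (1541 - 2351)*(o(S(-1, 8), -17) + E(-30))) = √(-1458 + (1541 - 2351)*((-4/3 + (5*√(8² + (-1)²))/3) - 20*(-30))) = √(-1458 - 810*((-4/3 + (5*√(64 + 1))/3) + 600)) = √(-1458 - 810*((-4/3 + (5*√65)/3) + 600)) = √(-1458 - 810*((-4/3 + 5*√65/3) + 600)) = √(-1458 - 810*(1796/3 + 5*√65/3)) = √(-1458 + (-484920 - 1350*√65)) = √(-486378 - 1350*√65)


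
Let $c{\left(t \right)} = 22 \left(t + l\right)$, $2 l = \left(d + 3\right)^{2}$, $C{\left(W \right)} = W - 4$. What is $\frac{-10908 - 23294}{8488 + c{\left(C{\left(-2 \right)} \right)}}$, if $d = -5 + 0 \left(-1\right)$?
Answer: $- \frac{2443}{600} \approx -4.0717$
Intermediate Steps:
$d = -5$ ($d = -5 + 0 = -5$)
$C{\left(W \right)} = -4 + W$
$l = 2$ ($l = \frac{\left(-5 + 3\right)^{2}}{2} = \frac{\left(-2\right)^{2}}{2} = \frac{1}{2} \cdot 4 = 2$)
$c{\left(t \right)} = 44 + 22 t$ ($c{\left(t \right)} = 22 \left(t + 2\right) = 22 \left(2 + t\right) = 44 + 22 t$)
$\frac{-10908 - 23294}{8488 + c{\left(C{\left(-2 \right)} \right)}} = \frac{-10908 - 23294}{8488 + \left(44 + 22 \left(-4 - 2\right)\right)} = - \frac{34202}{8488 + \left(44 + 22 \left(-6\right)\right)} = - \frac{34202}{8488 + \left(44 - 132\right)} = - \frac{34202}{8488 - 88} = - \frac{34202}{8400} = \left(-34202\right) \frac{1}{8400} = - \frac{2443}{600}$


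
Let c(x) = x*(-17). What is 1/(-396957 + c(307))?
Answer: -1/402176 ≈ -2.4865e-6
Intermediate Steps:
c(x) = -17*x
1/(-396957 + c(307)) = 1/(-396957 - 17*307) = 1/(-396957 - 5219) = 1/(-402176) = -1/402176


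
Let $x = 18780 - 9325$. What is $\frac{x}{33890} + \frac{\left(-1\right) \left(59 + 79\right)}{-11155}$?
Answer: $\frac{957803}{3287330} \approx 0.29136$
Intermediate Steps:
$x = 9455$
$\frac{x}{33890} + \frac{\left(-1\right) \left(59 + 79\right)}{-11155} = \frac{9455}{33890} + \frac{\left(-1\right) \left(59 + 79\right)}{-11155} = 9455 \cdot \frac{1}{33890} + \left(-1\right) 138 \left(- \frac{1}{11155}\right) = \frac{1891}{6778} - - \frac{6}{485} = \frac{1891}{6778} + \frac{6}{485} = \frac{957803}{3287330}$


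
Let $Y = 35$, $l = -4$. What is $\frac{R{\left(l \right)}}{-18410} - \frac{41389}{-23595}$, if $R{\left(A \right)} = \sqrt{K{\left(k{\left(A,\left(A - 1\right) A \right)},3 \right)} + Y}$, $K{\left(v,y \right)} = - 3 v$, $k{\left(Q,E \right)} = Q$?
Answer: $\frac{41389}{23595} - \frac{\sqrt{47}}{18410} \approx 1.7538$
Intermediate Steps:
$R{\left(A \right)} = \sqrt{35 - 3 A}$ ($R{\left(A \right)} = \sqrt{- 3 A + 35} = \sqrt{35 - 3 A}$)
$\frac{R{\left(l \right)}}{-18410} - \frac{41389}{-23595} = \frac{\sqrt{35 - -12}}{-18410} - \frac{41389}{-23595} = \sqrt{35 + 12} \left(- \frac{1}{18410}\right) - - \frac{41389}{23595} = \sqrt{47} \left(- \frac{1}{18410}\right) + \frac{41389}{23595} = - \frac{\sqrt{47}}{18410} + \frac{41389}{23595} = \frac{41389}{23595} - \frac{\sqrt{47}}{18410}$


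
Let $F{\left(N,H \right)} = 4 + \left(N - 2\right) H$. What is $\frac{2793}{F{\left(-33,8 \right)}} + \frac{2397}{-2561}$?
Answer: $- \frac{2604815}{235612} \approx -11.056$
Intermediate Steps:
$F{\left(N,H \right)} = 4 + H \left(-2 + N\right)$ ($F{\left(N,H \right)} = 4 + \left(-2 + N\right) H = 4 + H \left(-2 + N\right)$)
$\frac{2793}{F{\left(-33,8 \right)}} + \frac{2397}{-2561} = \frac{2793}{4 - 16 + 8 \left(-33\right)} + \frac{2397}{-2561} = \frac{2793}{4 - 16 - 264} + 2397 \left(- \frac{1}{2561}\right) = \frac{2793}{-276} - \frac{2397}{2561} = 2793 \left(- \frac{1}{276}\right) - \frac{2397}{2561} = - \frac{931}{92} - \frac{2397}{2561} = - \frac{2604815}{235612}$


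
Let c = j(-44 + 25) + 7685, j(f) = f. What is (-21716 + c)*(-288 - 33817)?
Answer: 479175250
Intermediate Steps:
c = 7666 (c = (-44 + 25) + 7685 = -19 + 7685 = 7666)
(-21716 + c)*(-288 - 33817) = (-21716 + 7666)*(-288 - 33817) = -14050*(-34105) = 479175250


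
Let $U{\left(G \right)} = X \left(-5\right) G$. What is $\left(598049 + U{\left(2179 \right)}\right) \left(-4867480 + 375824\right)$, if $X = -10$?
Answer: $-3175596300344$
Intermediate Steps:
$U{\left(G \right)} = 50 G$ ($U{\left(G \right)} = \left(-10\right) \left(-5\right) G = 50 G$)
$\left(598049 + U{\left(2179 \right)}\right) \left(-4867480 + 375824\right) = \left(598049 + 50 \cdot 2179\right) \left(-4867480 + 375824\right) = \left(598049 + 108950\right) \left(-4491656\right) = 706999 \left(-4491656\right) = -3175596300344$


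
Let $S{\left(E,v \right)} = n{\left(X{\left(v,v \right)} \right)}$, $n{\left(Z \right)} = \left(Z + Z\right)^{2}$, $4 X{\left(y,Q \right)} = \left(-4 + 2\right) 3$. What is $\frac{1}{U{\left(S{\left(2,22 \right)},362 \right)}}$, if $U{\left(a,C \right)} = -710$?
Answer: $- \frac{1}{710} \approx -0.0014085$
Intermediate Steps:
$X{\left(y,Q \right)} = - \frac{3}{2}$ ($X{\left(y,Q \right)} = \frac{\left(-4 + 2\right) 3}{4} = \frac{\left(-2\right) 3}{4} = \frac{1}{4} \left(-6\right) = - \frac{3}{2}$)
$n{\left(Z \right)} = 4 Z^{2}$ ($n{\left(Z \right)} = \left(2 Z\right)^{2} = 4 Z^{2}$)
$S{\left(E,v \right)} = 9$ ($S{\left(E,v \right)} = 4 \left(- \frac{3}{2}\right)^{2} = 4 \cdot \frac{9}{4} = 9$)
$\frac{1}{U{\left(S{\left(2,22 \right)},362 \right)}} = \frac{1}{-710} = - \frac{1}{710}$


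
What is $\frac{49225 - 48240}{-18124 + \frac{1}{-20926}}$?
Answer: $- \frac{4122422}{75852565} \approx -0.054348$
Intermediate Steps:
$\frac{49225 - 48240}{-18124 + \frac{1}{-20926}} = \frac{985}{-18124 - \frac{1}{20926}} = \frac{985}{- \frac{379262825}{20926}} = 985 \left(- \frac{20926}{379262825}\right) = - \frac{4122422}{75852565}$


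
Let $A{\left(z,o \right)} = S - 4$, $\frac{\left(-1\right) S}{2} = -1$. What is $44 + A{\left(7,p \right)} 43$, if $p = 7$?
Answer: $-42$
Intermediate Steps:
$S = 2$ ($S = \left(-2\right) \left(-1\right) = 2$)
$A{\left(z,o \right)} = -2$ ($A{\left(z,o \right)} = 2 - 4 = -2$)
$44 + A{\left(7,p \right)} 43 = 44 - 86 = -42$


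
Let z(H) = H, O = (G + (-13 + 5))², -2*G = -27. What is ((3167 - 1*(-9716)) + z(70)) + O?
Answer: 51933/4 ≈ 12983.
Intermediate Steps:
G = 27/2 (G = -½*(-27) = 27/2 ≈ 13.500)
O = 121/4 (O = (27/2 + (-13 + 5))² = (27/2 - 8)² = (11/2)² = 121/4 ≈ 30.250)
((3167 - 1*(-9716)) + z(70)) + O = ((3167 - 1*(-9716)) + 70) + 121/4 = ((3167 + 9716) + 70) + 121/4 = (12883 + 70) + 121/4 = 12953 + 121/4 = 51933/4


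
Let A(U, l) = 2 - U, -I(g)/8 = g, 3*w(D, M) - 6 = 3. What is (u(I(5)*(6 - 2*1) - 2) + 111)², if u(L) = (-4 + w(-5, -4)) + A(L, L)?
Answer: 75076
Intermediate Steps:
w(D, M) = 3 (w(D, M) = 2 + (⅓)*3 = 2 + 1 = 3)
I(g) = -8*g
u(L) = 1 - L (u(L) = (-4 + 3) + (2 - L) = -1 + (2 - L) = 1 - L)
(u(I(5)*(6 - 2*1) - 2) + 111)² = ((1 - ((-8*5)*(6 - 2*1) - 2)) + 111)² = ((1 - (-40*(6 - 2) - 2)) + 111)² = ((1 - (-40*4 - 2)) + 111)² = ((1 - (-160 - 2)) + 111)² = ((1 - 1*(-162)) + 111)² = ((1 + 162) + 111)² = (163 + 111)² = 274² = 75076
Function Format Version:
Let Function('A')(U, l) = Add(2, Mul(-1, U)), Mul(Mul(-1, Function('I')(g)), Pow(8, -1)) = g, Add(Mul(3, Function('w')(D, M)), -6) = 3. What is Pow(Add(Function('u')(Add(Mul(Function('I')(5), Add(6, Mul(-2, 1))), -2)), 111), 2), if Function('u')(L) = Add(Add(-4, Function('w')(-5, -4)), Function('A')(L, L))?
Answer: 75076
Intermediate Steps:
Function('w')(D, M) = 3 (Function('w')(D, M) = Add(2, Mul(Rational(1, 3), 3)) = Add(2, 1) = 3)
Function('I')(g) = Mul(-8, g)
Function('u')(L) = Add(1, Mul(-1, L)) (Function('u')(L) = Add(Add(-4, 3), Add(2, Mul(-1, L))) = Add(-1, Add(2, Mul(-1, L))) = Add(1, Mul(-1, L)))
Pow(Add(Function('u')(Add(Mul(Function('I')(5), Add(6, Mul(-2, 1))), -2)), 111), 2) = Pow(Add(Add(1, Mul(-1, Add(Mul(Mul(-8, 5), Add(6, Mul(-2, 1))), -2))), 111), 2) = Pow(Add(Add(1, Mul(-1, Add(Mul(-40, Add(6, -2)), -2))), 111), 2) = Pow(Add(Add(1, Mul(-1, Add(Mul(-40, 4), -2))), 111), 2) = Pow(Add(Add(1, Mul(-1, Add(-160, -2))), 111), 2) = Pow(Add(Add(1, Mul(-1, -162)), 111), 2) = Pow(Add(Add(1, 162), 111), 2) = Pow(Add(163, 111), 2) = Pow(274, 2) = 75076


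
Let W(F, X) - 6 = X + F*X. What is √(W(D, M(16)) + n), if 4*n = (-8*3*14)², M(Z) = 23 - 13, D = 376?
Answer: 80*√5 ≈ 178.89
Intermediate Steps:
M(Z) = 10
n = 28224 (n = (-8*3*14)²/4 = (-24*14)²/4 = (¼)*(-336)² = (¼)*112896 = 28224)
W(F, X) = 6 + X + F*X (W(F, X) = 6 + (X + F*X) = 6 + X + F*X)
√(W(D, M(16)) + n) = √((6 + 10 + 376*10) + 28224) = √((6 + 10 + 3760) + 28224) = √(3776 + 28224) = √32000 = 80*√5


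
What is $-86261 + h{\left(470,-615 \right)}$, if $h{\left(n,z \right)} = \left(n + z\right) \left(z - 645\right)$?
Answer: $96439$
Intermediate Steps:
$h{\left(n,z \right)} = \left(-645 + z\right) \left(n + z\right)$ ($h{\left(n,z \right)} = \left(n + z\right) \left(-645 + z\right) = \left(-645 + z\right) \left(n + z\right)$)
$-86261 + h{\left(470,-615 \right)} = -86261 + \left(\left(-615\right)^{2} - 303150 - -396675 + 470 \left(-615\right)\right) = -86261 + \left(378225 - 303150 + 396675 - 289050\right) = -86261 + 182700 = 96439$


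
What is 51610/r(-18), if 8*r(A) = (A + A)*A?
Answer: 51610/81 ≈ 637.16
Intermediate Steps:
r(A) = A²/4 (r(A) = ((A + A)*A)/8 = ((2*A)*A)/8 = (2*A²)/8 = A²/4)
51610/r(-18) = 51610/(((¼)*(-18)²)) = 51610/(((¼)*324)) = 51610/81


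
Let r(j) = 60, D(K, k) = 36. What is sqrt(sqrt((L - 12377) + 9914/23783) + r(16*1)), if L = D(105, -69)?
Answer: sqrt(33937865340 + 23783*I*sqrt(6980217484687))/23783 ≈ 9.6503 + 5.7557*I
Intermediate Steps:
L = 36
sqrt(sqrt((L - 12377) + 9914/23783) + r(16*1)) = sqrt(sqrt((36 - 12377) + 9914/23783) + 60) = sqrt(sqrt(-12341 + 9914*(1/23783)) + 60) = sqrt(sqrt(-12341 + 9914/23783) + 60) = sqrt(sqrt(-293496089/23783) + 60) = sqrt(I*sqrt(6980217484687)/23783 + 60) = sqrt(60 + I*sqrt(6980217484687)/23783)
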